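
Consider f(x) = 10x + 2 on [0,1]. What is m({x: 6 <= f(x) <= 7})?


f^(-1)([6, 7]) = {x : 6 <= 10x + 2 <= 7}
Solving: (6 - 2)/10 <= x <= (7 - 2)/10
= [0.4, 0.5]
Intersecting with [0,1]: [0.4, 0.5]
Measure = 0.5 - 0.4 = 0.1


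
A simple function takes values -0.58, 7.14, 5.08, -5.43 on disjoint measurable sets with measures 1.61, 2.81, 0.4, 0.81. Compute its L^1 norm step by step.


Step 1: Compute |f_i|^1 for each value:
  |-0.58|^1 = 0.58
  |7.14|^1 = 7.14
  |5.08|^1 = 5.08
  |-5.43|^1 = 5.43
Step 2: Multiply by measures and sum:
  0.58 * 1.61 = 0.9338
  7.14 * 2.81 = 20.0634
  5.08 * 0.4 = 2.032
  5.43 * 0.81 = 4.3983
Sum = 0.9338 + 20.0634 + 2.032 + 4.3983 = 27.4275
Step 3: Take the p-th root:
||f||_1 = (27.4275)^(1/1) = 27.4275


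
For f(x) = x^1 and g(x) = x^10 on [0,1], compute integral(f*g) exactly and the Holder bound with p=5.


Step 1: Exact integral of f*g = integral(x^11, 0, 1) = 1/12
     = 0.083333
Step 2: Holder bound with p=5, q=1.25:
  ||f||_p = (integral x^5 dx)^(1/5) = (1/6)^(1/5) = 0.698827
  ||g||_q = (integral x^12.5 dx)^(1/1.25) = (1/13.5)^(1/1.25) = 0.124662
Step 3: Holder bound = ||f||_p * ||g||_q = 0.698827 * 0.124662 = 0.087117
Verification: 0.083333 <= 0.087117 (Holder holds)


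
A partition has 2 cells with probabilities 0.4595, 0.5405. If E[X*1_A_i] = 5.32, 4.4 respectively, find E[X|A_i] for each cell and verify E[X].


For each cell A_i: E[X|A_i] = E[X*1_A_i] / P(A_i)
Step 1: E[X|A_1] = 5.32 / 0.4595 = 11.577802
Step 2: E[X|A_2] = 4.4 / 0.5405 = 8.140611
Verification: E[X] = sum E[X*1_A_i] = 5.32 + 4.4 = 9.72


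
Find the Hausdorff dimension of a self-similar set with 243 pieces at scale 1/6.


For a self-similar set with N copies scaled by 1/r:
dim_H = log(N)/log(r) = log(243)/log(6)
= 5.493061/1.791759
= 3.065736


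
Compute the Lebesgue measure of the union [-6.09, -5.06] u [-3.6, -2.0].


For pairwise disjoint intervals, m(union) = sum of lengths.
= (-5.06 - -6.09) + (-2.0 - -3.6)
= 1.03 + 1.6
= 2.63


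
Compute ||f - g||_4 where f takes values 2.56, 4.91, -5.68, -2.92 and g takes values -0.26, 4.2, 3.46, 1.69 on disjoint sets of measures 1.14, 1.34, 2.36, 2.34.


Step 1: Compute differences f_i - g_i:
  2.56 - -0.26 = 2.82
  4.91 - 4.2 = 0.71
  -5.68 - 3.46 = -9.14
  -2.92 - 1.69 = -4.61
Step 2: Compute |diff|^4 * measure for each set:
  |2.82|^4 * 1.14 = 63.240666 * 1.14 = 72.094359
  |0.71|^4 * 1.34 = 0.254117 * 1.34 = 0.340517
  |-9.14|^4 * 2.36 = 6978.864768 * 2.36 = 16470.120853
  |-4.61|^4 * 2.34 = 451.651754 * 2.34 = 1056.865105
Step 3: Sum = 17599.420834
Step 4: ||f-g||_4 = (17599.420834)^(1/4) = 11.517934


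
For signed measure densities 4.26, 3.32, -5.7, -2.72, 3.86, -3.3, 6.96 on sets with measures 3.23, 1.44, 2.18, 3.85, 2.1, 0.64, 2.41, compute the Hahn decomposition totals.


Step 1: Compute signed measure on each set:
  Set 1: 4.26 * 3.23 = 13.7598
  Set 2: 3.32 * 1.44 = 4.7808
  Set 3: -5.7 * 2.18 = -12.426
  Set 4: -2.72 * 3.85 = -10.472
  Set 5: 3.86 * 2.1 = 8.106
  Set 6: -3.3 * 0.64 = -2.112
  Set 7: 6.96 * 2.41 = 16.7736
Step 2: Total signed measure = (13.7598) + (4.7808) + (-12.426) + (-10.472) + (8.106) + (-2.112) + (16.7736)
     = 18.4102
Step 3: Positive part mu+(X) = sum of positive contributions = 43.4202
Step 4: Negative part mu-(X) = |sum of negative contributions| = 25.01


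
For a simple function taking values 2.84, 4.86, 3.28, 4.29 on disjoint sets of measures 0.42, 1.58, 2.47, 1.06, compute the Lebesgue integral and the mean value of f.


Step 1: Integral = sum(value_i * measure_i)
= 2.84*0.42 + 4.86*1.58 + 3.28*2.47 + 4.29*1.06
= 1.1928 + 7.6788 + 8.1016 + 4.5474
= 21.5206
Step 2: Total measure of domain = 0.42 + 1.58 + 2.47 + 1.06 = 5.53
Step 3: Average value = 21.5206 / 5.53 = 3.891609


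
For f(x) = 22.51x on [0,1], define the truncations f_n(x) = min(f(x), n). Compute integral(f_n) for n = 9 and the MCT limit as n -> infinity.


f(x) = 22.51x on [0,1]; f_n(x) = min(22.51x, n). At n = 9:
Step 1: f(x) reaches 9 at x = 9/22.51 = 0.399822
Step 2: integral(f_9) = integral(22.51x, 0, 0.399822) + integral(9, 0.399822, 1)
       = 22.51*0.399822^2/2 + 9*(1 - 0.399822)
       = 1.7992 + 5.401599
       = 7.2008
Step 3: As n -> infinity, f_n increases to f, so by MCT integral(f_n) -> integral(f) = 22.51/2 = 11.255.
Convergence: integral(f_9) = 7.2008 -> 11.255 as n -> infinity


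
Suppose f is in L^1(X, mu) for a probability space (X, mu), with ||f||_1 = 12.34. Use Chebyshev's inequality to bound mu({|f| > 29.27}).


Chebyshev/Markov inequality: mu(|f| > eps) <= (||f||_p / eps)^p
Step 1: ||f||_1 / eps = 12.34 / 29.27 = 0.421592
Step 2: Raise to power p = 1:
  (0.421592)^1 = 0.421592
Step 3: Therefore mu(|f| > 29.27) <= 0.421592


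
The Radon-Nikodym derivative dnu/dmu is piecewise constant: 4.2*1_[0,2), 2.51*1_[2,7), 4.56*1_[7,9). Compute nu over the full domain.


Integrate each piece of the Radon-Nikodym derivative:
Step 1: integral_0^2 4.2 dx = 4.2*(2-0) = 4.2*2 = 8.4
Step 2: integral_2^7 2.51 dx = 2.51*(7-2) = 2.51*5 = 12.55
Step 3: integral_7^9 4.56 dx = 4.56*(9-7) = 4.56*2 = 9.12
Total: 8.4 + 12.55 + 9.12 = 30.07


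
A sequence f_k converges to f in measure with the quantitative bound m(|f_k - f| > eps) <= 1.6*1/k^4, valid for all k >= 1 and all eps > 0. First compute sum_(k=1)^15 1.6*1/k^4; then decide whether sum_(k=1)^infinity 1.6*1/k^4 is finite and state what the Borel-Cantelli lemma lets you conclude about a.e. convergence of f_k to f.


Step 1: List the terms 1.6*1/k^4 for k = 1 to 15:
  k=1: 1.6
  k=2: 0.1
  k=3: 0.019753
  k=4: 0.00625
  k=5: 0.00256
  k=6: 0.001235
  k=7: 6.663890e-04
  k=8: 3.906250e-04
  k=9: 2.438653e-04
  k=10: 1.600000e-04
  k=11: 1.092822e-04
  k=12: 7.716049e-05
  k=13: 5.602045e-05
  k=14: 4.164931e-05
  k=15: 3.160494e-05
Step 2: Partial sum = 1.6 + 0.1 + 0.019753 + 0.00625 + 0.00256 + 0.001235 + 6.663890e-04 + 3.906250e-04 + 2.438653e-04 + 1.600000e-04 + 1.092822e-04 + 7.716049e-05 + 5.602045e-05 + 4.164931e-05 + 3.160494e-05
     = 1.731574
Step 3: The full series sum_(k>=1) 1.6*1/k^4 converges (p-series with p = 4 > 1; a constant multiple of a convergent series converges).
Step 4: Fix eps > 0. Since sum_k m(|f_k - f| > eps) < infinity, the Borel-Cantelli lemma gives
        m(limsup_k {|f_k - f| > eps}) = 0, i.e. for a.e. x, |f_k(x) - f(x)| <= eps for all large k.
        Applying this with eps = 1/j for j = 1, 2, ... and intersecting the countably many full-measure sets,
        for a.e. x we get limsup_k |f_k(x) - f(x)| <= 1/j for every j, hence f_k -> f almost everywhere.
Conclusion: series converges; Borel-Cantelli yields f_k -> f a.e.


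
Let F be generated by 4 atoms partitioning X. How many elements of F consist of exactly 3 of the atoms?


Each element of F is a union of some subset of the 4 atoms.
Elements that are unions of exactly 3 atoms correspond to 3-element subsets of the 4 atoms.
Count = C(4, 3) = 4! / (3! * 1!) = 4.


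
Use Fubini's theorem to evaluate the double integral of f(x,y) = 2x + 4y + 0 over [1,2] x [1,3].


By Fubini, integrate in x first, then y.
Step 1: Fix y, integrate over x in [1,2]:
  integral(2x + 4y + 0, x=1..2)
  = 2*(2^2 - 1^2)/2 + (4y + 0)*(2 - 1)
  = 3 + (4y + 0)*1
  = 3 + 4y + 0
  = 3 + 4y
Step 2: Integrate over y in [1,3]:
  integral(3 + 4y, y=1..3)
  = 3*2 + 4*(3^2 - 1^2)/2
  = 6 + 16
  = 22


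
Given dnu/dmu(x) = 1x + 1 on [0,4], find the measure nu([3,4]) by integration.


nu(A) = integral_A (dnu/dmu) dmu = integral_3^4 (1x + 1) dx
Step 1: Antiderivative F(x) = (1/2)x^2 + 1x
Step 2: F(4) = (1/2)*4^2 + 1*4 = 8 + 4 = 12
Step 3: F(3) = (1/2)*3^2 + 1*3 = 4.5 + 3 = 7.5
Step 4: nu([3,4]) = F(4) - F(3) = 12 - 7.5 = 4.5


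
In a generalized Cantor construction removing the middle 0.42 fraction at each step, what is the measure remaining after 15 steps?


Step 1: At each step, fraction remaining = 1 - 0.42 = 0.58
Step 2: After 15 steps, measure = (0.58)^15
Result = 2.827613e-04


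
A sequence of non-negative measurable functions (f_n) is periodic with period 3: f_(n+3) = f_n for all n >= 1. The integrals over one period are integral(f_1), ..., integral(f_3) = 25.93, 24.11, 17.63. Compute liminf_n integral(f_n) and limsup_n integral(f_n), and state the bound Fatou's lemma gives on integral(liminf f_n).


The sequence (integral(f_n)) is periodic with period 3, repeating the values 25.93, 24.11, 17.63 indefinitely.
Step 1: For a periodic sequence, every tail (a_m, a_(m+1), ...) contains all 3 period values infinitely often.
Step 2: Hence inf of every tail = min of the period values = min(25.93, 24.11, 17.63) = 17.63.
        liminf_n integral(f_n) = sup over m of (inf of tail from m) = 17.63.
Step 3: Similarly sup of every tail = max of the period values = 25.93.
        limsup_n integral(f_n) = 25.93.
Step 4: Fatou's lemma: integral(liminf_n f_n) <= liminf_n integral(f_n) = 17.63.
        So the integral of the pointwise liminf is at most 17.63.


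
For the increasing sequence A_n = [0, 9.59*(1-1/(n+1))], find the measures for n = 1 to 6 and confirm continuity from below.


By continuity of measure from below: if A_n increases to A, then m(A_n) -> m(A).
Here A = [0, 9.59], so m(A) = 9.59
Step 1: a_1 = 9.59*(1 - 1/2) = 4.795, m(A_1) = 4.795
Step 2: a_2 = 9.59*(1 - 1/3) = 6.3933, m(A_2) = 6.3933
Step 3: a_3 = 9.59*(1 - 1/4) = 7.1925, m(A_3) = 7.1925
Step 4: a_4 = 9.59*(1 - 1/5) = 7.672, m(A_4) = 7.672
Step 5: a_5 = 9.59*(1 - 1/6) = 7.9917, m(A_5) = 7.9917
Step 6: a_6 = 9.59*(1 - 1/7) = 8.22, m(A_6) = 8.22
Limit: m(A_n) -> m([0,9.59]) = 9.59


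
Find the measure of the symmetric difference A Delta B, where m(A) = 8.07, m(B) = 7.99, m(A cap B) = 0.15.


m(A Delta B) = m(A) + m(B) - 2*m(A n B)
= 8.07 + 7.99 - 2*0.15
= 8.07 + 7.99 - 0.3
= 15.76


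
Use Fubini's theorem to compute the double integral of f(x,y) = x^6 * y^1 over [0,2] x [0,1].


By Fubini's theorem, the double integral factors as a product of single integrals:
Step 1: integral_0^2 x^6 dx = [x^7/7] from 0 to 2
     = 2^7/7 = 18.285714
Step 2: integral_0^1 y^1 dy = [y^2/2] from 0 to 1
     = 1^2/2 = 0.5
Step 3: Double integral = 18.285714 * 0.5 = 9.142857


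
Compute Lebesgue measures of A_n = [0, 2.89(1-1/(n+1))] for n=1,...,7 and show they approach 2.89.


By continuity of measure from below: if A_n increases to A, then m(A_n) -> m(A).
Here A = [0, 2.89], so m(A) = 2.89
Step 1: a_1 = 2.89*(1 - 1/2) = 1.445, m(A_1) = 1.445
Step 2: a_2 = 2.89*(1 - 1/3) = 1.9267, m(A_2) = 1.9267
Step 3: a_3 = 2.89*(1 - 1/4) = 2.1675, m(A_3) = 2.1675
Step 4: a_4 = 2.89*(1 - 1/5) = 2.312, m(A_4) = 2.312
Step 5: a_5 = 2.89*(1 - 1/6) = 2.4083, m(A_5) = 2.4083
Step 6: a_6 = 2.89*(1 - 1/7) = 2.4771, m(A_6) = 2.4771
Step 7: a_7 = 2.89*(1 - 1/8) = 2.5288, m(A_7) = 2.5288
Limit: m(A_n) -> m([0,2.89]) = 2.89


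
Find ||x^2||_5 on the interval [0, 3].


Step 1: ||f||_5 = (integral_0^3 |x^2|^5 dx)^(1/5)
     = (integral_0^3 x^10 dx)^(1/5)
Step 2: integral_0^3 x^10 dx = [x^11/(11)] from 0 to 3 = 3^11/11
     = 177147/11 = 16104.272727
Step 3: ||f||_5 = (16104.272727)^(1/5) = 6.940459


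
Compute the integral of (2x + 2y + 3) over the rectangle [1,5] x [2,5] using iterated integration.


By Fubini, integrate in x first, then y.
Step 1: Fix y, integrate over x in [1,5]:
  integral(2x + 2y + 3, x=1..5)
  = 2*(5^2 - 1^2)/2 + (2y + 3)*(5 - 1)
  = 24 + (2y + 3)*4
  = 24 + 8y + 12
  = 36 + 8y
Step 2: Integrate over y in [2,5]:
  integral(36 + 8y, y=2..5)
  = 36*3 + 8*(5^2 - 2^2)/2
  = 108 + 84
  = 192


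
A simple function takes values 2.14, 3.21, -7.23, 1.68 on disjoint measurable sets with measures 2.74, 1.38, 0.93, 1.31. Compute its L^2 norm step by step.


Step 1: Compute |f_i|^2 for each value:
  |2.14|^2 = 4.5796
  |3.21|^2 = 10.3041
  |-7.23|^2 = 52.2729
  |1.68|^2 = 2.8224
Step 2: Multiply by measures and sum:
  4.5796 * 2.74 = 12.548104
  10.3041 * 1.38 = 14.219658
  52.2729 * 0.93 = 48.613797
  2.8224 * 1.31 = 3.697344
Sum = 12.548104 + 14.219658 + 48.613797 + 3.697344 = 79.078903
Step 3: Take the p-th root:
||f||_2 = (79.078903)^(1/2) = 8.892632


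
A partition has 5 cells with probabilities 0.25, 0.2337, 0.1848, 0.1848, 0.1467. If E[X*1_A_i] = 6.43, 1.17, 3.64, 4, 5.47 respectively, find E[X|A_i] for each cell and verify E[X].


For each cell A_i: E[X|A_i] = E[X*1_A_i] / P(A_i)
Step 1: E[X|A_1] = 6.43 / 0.25 = 25.72
Step 2: E[X|A_2] = 1.17 / 0.2337 = 5.006418
Step 3: E[X|A_3] = 3.64 / 0.1848 = 19.69697
Step 4: E[X|A_4] = 4 / 0.1848 = 21.645022
Step 5: E[X|A_5] = 5.47 / 0.1467 = 37.28698
Verification: E[X] = sum E[X*1_A_i] = 6.43 + 1.17 + 3.64 + 4 + 5.47 = 20.71


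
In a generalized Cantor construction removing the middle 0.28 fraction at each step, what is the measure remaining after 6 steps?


Step 1: At each step, fraction remaining = 1 - 0.28 = 0.72
Step 2: After 6 steps, measure = (0.72)^6
Step 3: Computing the power step by step:
  After step 1: 0.72
  After step 2: 0.5184
  After step 3: 0.373248
  After step 4: 0.268739
  After step 5: 0.193492
  ...
Result = 0.139314


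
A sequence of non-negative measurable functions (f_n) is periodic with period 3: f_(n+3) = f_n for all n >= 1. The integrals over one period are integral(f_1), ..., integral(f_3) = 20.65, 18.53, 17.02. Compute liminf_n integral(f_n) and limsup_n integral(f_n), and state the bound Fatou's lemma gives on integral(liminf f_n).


The sequence (integral(f_n)) is periodic with period 3, repeating the values 20.65, 18.53, 17.02 indefinitely.
Step 1: For a periodic sequence, every tail (a_m, a_(m+1), ...) contains all 3 period values infinitely often.
Step 2: Hence inf of every tail = min of the period values = min(20.65, 18.53, 17.02) = 17.02.
        liminf_n integral(f_n) = sup over m of (inf of tail from m) = 17.02.
Step 3: Similarly sup of every tail = max of the period values = 20.65.
        limsup_n integral(f_n) = 20.65.
Step 4: Fatou's lemma: integral(liminf_n f_n) <= liminf_n integral(f_n) = 17.02.
        So the integral of the pointwise liminf is at most 17.02.


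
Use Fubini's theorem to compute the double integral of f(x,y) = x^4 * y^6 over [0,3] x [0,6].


By Fubini's theorem, the double integral factors as a product of single integrals:
Step 1: integral_0^3 x^4 dx = [x^5/5] from 0 to 3
     = 3^5/5 = 48.6
Step 2: integral_0^6 y^6 dy = [y^7/7] from 0 to 6
     = 6^7/7 = 39990.857143
Step 3: Double integral = 48.6 * 39990.857143 = 1.943556e+06


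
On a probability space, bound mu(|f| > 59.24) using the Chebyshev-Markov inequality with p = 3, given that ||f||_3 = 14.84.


Chebyshev/Markov inequality: mu(|f| > eps) <= (||f||_p / eps)^p
Step 1: ||f||_3 / eps = 14.84 / 59.24 = 0.250506
Step 2: Raise to power p = 3:
  (0.250506)^3 = 0.01572
Step 3: Therefore mu(|f| > 59.24) <= 0.01572


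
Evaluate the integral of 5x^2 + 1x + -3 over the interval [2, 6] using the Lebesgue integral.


The Lebesgue integral of a Riemann-integrable function agrees with the Riemann integral.
Antiderivative F(x) = (5/3)x^3 + (1/2)x^2 + -3x
F(6) = (5/3)*6^3 + (1/2)*6^2 + -3*6
     = (5/3)*216 + (1/2)*36 + -3*6
     = 360 + 18 + -18
     = 360
F(2) = 9.333333
Integral = F(6) - F(2) = 360 - 9.333333 = 350.666667


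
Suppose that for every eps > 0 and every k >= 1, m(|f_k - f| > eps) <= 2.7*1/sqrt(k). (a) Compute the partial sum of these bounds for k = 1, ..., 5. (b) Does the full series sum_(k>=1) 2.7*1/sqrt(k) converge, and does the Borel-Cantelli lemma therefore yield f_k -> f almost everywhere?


Step 1: List the terms 2.7*1/sqrt(k) for k = 1 to 5:
  k=1: 2.7
  k=2: 1.909188
  k=3: 1.558846
  k=4: 1.35
  k=5: 1.207477
Step 2: Partial sum = 2.7 + 1.909188 + 1.558846 + 1.35 + 1.207477
     = 8.725511
Step 3: The full series sum_(k>=1) 2.7*1/sqrt(k) diverges (p-series with p = 1/2 <= 1; a nonzero constant multiple of a divergent series diverges).
Step 4: The (first) Borel-Cantelli lemma requires a summable sequence of measures, so it does not apply here;
        from this bound alone no conclusion about a.e. convergence can be drawn (convergence in measure still
        gives an a.e.-convergent subsequence, but not a.e. convergence of the whole sequence).
Conclusion: series diverges; Borel-Cantelli is inconclusive about a.e. convergence of f_k.


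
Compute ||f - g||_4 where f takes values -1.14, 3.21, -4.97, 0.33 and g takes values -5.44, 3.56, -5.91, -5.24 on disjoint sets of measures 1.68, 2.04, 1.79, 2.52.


Step 1: Compute differences f_i - g_i:
  -1.14 - -5.44 = 4.3
  3.21 - 3.56 = -0.35
  -4.97 - -5.91 = 0.94
  0.33 - -5.24 = 5.57
Step 2: Compute |diff|^4 * measure for each set:
  |4.3|^4 * 1.68 = 341.8801 * 1.68 = 574.358568
  |-0.35|^4 * 2.04 = 0.015006 * 2.04 = 0.030613
  |0.94|^4 * 1.79 = 0.780749 * 1.79 = 1.397541
  |5.57|^4 * 2.52 = 962.54442 * 2.52 = 2425.611938
Step 3: Sum = 3001.39866
Step 4: ||f-g||_4 = (3001.39866)^(1/4) = 7.40169


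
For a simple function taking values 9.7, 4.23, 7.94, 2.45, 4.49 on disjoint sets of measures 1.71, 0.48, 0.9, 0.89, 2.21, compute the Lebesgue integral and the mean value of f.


Step 1: Integral = sum(value_i * measure_i)
= 9.7*1.71 + 4.23*0.48 + 7.94*0.9 + 2.45*0.89 + 4.49*2.21
= 16.587 + 2.0304 + 7.146 + 2.1805 + 9.9229
= 37.8668
Step 2: Total measure of domain = 1.71 + 0.48 + 0.9 + 0.89 + 2.21 = 6.19
Step 3: Average value = 37.8668 / 6.19 = 6.117415


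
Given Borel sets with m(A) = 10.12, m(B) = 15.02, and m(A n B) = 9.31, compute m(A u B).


By inclusion-exclusion: m(A u B) = m(A) + m(B) - m(A n B)
= 10.12 + 15.02 - 9.31
= 15.83


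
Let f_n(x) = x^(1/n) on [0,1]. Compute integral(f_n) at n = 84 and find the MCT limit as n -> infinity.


At n = 84: f_84(x) = x^(1/84).
Step 1: integral(x^(1/84), 0, 1) = [x^(1/84+1) / (1/84+1)] from 0 to 1
     = 1 / (1/84 + 1) = 1 / ((84+1)/84) = 84/(84+1)
     = 84/85 = 0.988235
Step 2: As n -> infinity, f_n(x) = x^(1/n) -> 1 for x in (0,1], and f_n is increasing in n.
By MCT, lim_n integral(f_n) = integral(lim_n f_n) = integral(1, 0, 1) = 1.
Step 3: Verify convergence: 84/85 = 0.988235 -> 1


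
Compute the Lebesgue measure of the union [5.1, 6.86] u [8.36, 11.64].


For pairwise disjoint intervals, m(union) = sum of lengths.
= (6.86 - 5.1) + (11.64 - 8.36)
= 1.76 + 3.28
= 5.04


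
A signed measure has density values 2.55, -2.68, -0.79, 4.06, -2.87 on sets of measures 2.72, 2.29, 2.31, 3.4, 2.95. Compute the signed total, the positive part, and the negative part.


Step 1: Compute signed measure on each set:
  Set 1: 2.55 * 2.72 = 6.936
  Set 2: -2.68 * 2.29 = -6.1372
  Set 3: -0.79 * 2.31 = -1.8249
  Set 4: 4.06 * 3.4 = 13.804
  Set 5: -2.87 * 2.95 = -8.4665
Step 2: Total signed measure = (6.936) + (-6.1372) + (-1.8249) + (13.804) + (-8.4665)
     = 4.3114
Step 3: Positive part mu+(X) = sum of positive contributions = 20.74
Step 4: Negative part mu-(X) = |sum of negative contributions| = 16.4286


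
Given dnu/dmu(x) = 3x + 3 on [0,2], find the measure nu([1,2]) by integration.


nu(A) = integral_A (dnu/dmu) dmu = integral_1^2 (3x + 3) dx
Step 1: Antiderivative F(x) = (3/2)x^2 + 3x
Step 2: F(2) = (3/2)*2^2 + 3*2 = 6 + 6 = 12
Step 3: F(1) = (3/2)*1^2 + 3*1 = 1.5 + 3 = 4.5
Step 4: nu([1,2]) = F(2) - F(1) = 12 - 4.5 = 7.5


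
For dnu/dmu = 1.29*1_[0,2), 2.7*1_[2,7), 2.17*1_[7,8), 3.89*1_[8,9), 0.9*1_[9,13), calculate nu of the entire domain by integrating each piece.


Integrate each piece of the Radon-Nikodym derivative:
Step 1: integral_0^2 1.29 dx = 1.29*(2-0) = 1.29*2 = 2.58
Step 2: integral_2^7 2.7 dx = 2.7*(7-2) = 2.7*5 = 13.5
Step 3: integral_7^8 2.17 dx = 2.17*(8-7) = 2.17*1 = 2.17
Step 4: integral_8^9 3.89 dx = 3.89*(9-8) = 3.89*1 = 3.89
Step 5: integral_9^13 0.9 dx = 0.9*(13-9) = 0.9*4 = 3.6
Total: 2.58 + 13.5 + 2.17 + 3.89 + 3.6 = 25.74


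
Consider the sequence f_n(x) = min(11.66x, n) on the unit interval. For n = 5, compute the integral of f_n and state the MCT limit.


f(x) = 11.66x on [0,1]; f_n(x) = min(11.66x, n). At n = 5:
Step 1: f(x) reaches 5 at x = 5/11.66 = 0.428816
Step 2: integral(f_5) = integral(11.66x, 0, 0.428816) + integral(5, 0.428816, 1)
       = 11.66*0.428816^2/2 + 5*(1 - 0.428816)
       = 1.072041 + 2.855918
       = 3.927959
Step 3: As n -> infinity, f_n increases to f, so by MCT integral(f_n) -> integral(f) = 11.66/2 = 5.83.
Convergence: integral(f_5) = 3.927959 -> 5.83 as n -> infinity


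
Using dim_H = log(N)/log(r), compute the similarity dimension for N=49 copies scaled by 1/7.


For a self-similar set with N copies scaled by 1/r:
dim_H = log(N)/log(r) = log(49)/log(7)
= 3.89182/1.94591
= 2


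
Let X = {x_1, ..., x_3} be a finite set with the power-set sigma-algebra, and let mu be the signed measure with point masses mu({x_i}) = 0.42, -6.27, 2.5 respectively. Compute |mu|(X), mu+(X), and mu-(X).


Step 1: Every measurable set is a union of atoms (the cells / points), so a Hahn decomposition is
  obtained by grouping atoms by sign: P = union of atoms with mu > 0, N = union of the remaining atoms.
  Atoms in P (indices): 1, 3;  atoms in N (indices): 2
  Positive values: 0.42, 2.5
  Negative values: -6.27
Step 2: mu+(X) = mu(P) = sum of positive atom values = 2.92
Step 3: mu-(X) = -mu(N) = sum of |negative atom values| = 6.27
Step 4: |mu|(X) = mu+(X) + mu-(X) = 2.92 + 6.27 = 9.19


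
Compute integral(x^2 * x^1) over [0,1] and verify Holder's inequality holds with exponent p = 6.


Step 1: Exact integral of f*g = integral(x^3, 0, 1) = 1/4
     = 0.25
Step 2: Holder bound with p=6, q=1.2:
  ||f||_p = (integral x^12 dx)^(1/6) = (1/13)^(1/6) = 0.652143
  ||g||_q = (integral x^1.2 dx)^(1/1.2) = (1/2.2)^(1/1.2) = 0.518379
Step 3: Holder bound = ||f||_p * ||g||_q = 0.652143 * 0.518379 = 0.338057
Verification: 0.25 <= 0.338057 (Holder holds)


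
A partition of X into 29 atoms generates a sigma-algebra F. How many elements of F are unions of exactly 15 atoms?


Each element of F is a union of some subset of the 29 atoms.
Elements that are unions of exactly 15 atoms correspond to 15-element subsets of the 29 atoms.
Count = C(29, 15) = 29! / (15! * 14!) = 77558760.


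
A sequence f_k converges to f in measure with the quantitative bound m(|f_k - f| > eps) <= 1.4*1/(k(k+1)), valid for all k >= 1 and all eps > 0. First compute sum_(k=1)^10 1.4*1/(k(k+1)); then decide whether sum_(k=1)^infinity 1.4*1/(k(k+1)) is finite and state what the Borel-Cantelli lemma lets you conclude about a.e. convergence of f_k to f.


Step 1: List the terms 1.4*1/(k(k+1)) for k = 1 to 10:
  k=1: 0.7
  k=2: 0.233333
  k=3: 0.116667
  k=4: 0.07
  k=5: 0.046667
  k=6: 0.033333
  k=7: 0.025
  k=8: 0.019444
  k=9: 0.015556
  k=10: 0.012727
Step 2: Partial sum = 0.7 + 0.233333 + 0.116667 + 0.07 + 0.046667 + 0.033333 + 0.025 + 0.019444 + 0.015556 + 0.012727
     = 1.272727
Step 3: The full series sum_(k>=1) 1.4*1/(k(k+1)) converges (telescoping series sum 1/(k(k+1)) = 1; a constant multiple of a convergent series converges).
Step 4: Fix eps > 0. Since sum_k m(|f_k - f| > eps) < infinity, the Borel-Cantelli lemma gives
        m(limsup_k {|f_k - f| > eps}) = 0, i.e. for a.e. x, |f_k(x) - f(x)| <= eps for all large k.
        Applying this with eps = 1/j for j = 1, 2, ... and intersecting the countably many full-measure sets,
        for a.e. x we get limsup_k |f_k(x) - f(x)| <= 1/j for every j, hence f_k -> f almost everywhere.
Conclusion: series converges; Borel-Cantelli yields f_k -> f a.e.


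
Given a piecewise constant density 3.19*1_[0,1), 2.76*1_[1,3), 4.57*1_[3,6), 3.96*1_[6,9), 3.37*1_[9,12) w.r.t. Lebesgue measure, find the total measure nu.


Integrate each piece of the Radon-Nikodym derivative:
Step 1: integral_0^1 3.19 dx = 3.19*(1-0) = 3.19*1 = 3.19
Step 2: integral_1^3 2.76 dx = 2.76*(3-1) = 2.76*2 = 5.52
Step 3: integral_3^6 4.57 dx = 4.57*(6-3) = 4.57*3 = 13.71
Step 4: integral_6^9 3.96 dx = 3.96*(9-6) = 3.96*3 = 11.88
Step 5: integral_9^12 3.37 dx = 3.37*(12-9) = 3.37*3 = 10.11
Total: 3.19 + 5.52 + 13.71 + 11.88 + 10.11 = 44.41


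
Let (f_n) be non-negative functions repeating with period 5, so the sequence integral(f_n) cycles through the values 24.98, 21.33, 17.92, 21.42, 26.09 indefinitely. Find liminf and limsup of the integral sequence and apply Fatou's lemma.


The sequence (integral(f_n)) is periodic with period 5, repeating the values 24.98, 21.33, 17.92, 21.42, 26.09 indefinitely.
Step 1: For a periodic sequence, every tail (a_m, a_(m+1), ...) contains all 5 period values infinitely often.
Step 2: Hence inf of every tail = min of the period values = min(24.98, 21.33, 17.92, 21.42, 26.09) = 17.92.
        liminf_n integral(f_n) = sup over m of (inf of tail from m) = 17.92.
Step 3: Similarly sup of every tail = max of the period values = 26.09.
        limsup_n integral(f_n) = 26.09.
Step 4: Fatou's lemma: integral(liminf_n f_n) <= liminf_n integral(f_n) = 17.92.
        So the integral of the pointwise liminf is at most 17.92.


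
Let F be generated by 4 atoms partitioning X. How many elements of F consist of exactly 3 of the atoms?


Each element of F is a union of some subset of the 4 atoms.
Elements that are unions of exactly 3 atoms correspond to 3-element subsets of the 4 atoms.
Count = C(4, 3) = 4! / (3! * 1!) = 4.


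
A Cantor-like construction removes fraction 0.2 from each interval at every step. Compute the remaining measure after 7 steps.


Step 1: At each step, fraction remaining = 1 - 0.2 = 0.8
Step 2: After 7 steps, measure = (0.8)^7
Result = 0.209715


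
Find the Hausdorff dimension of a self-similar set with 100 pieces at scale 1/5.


For a self-similar set with N copies scaled by 1/r:
dim_H = log(N)/log(r) = log(100)/log(5)
= 4.60517/1.609438
= 2.861353


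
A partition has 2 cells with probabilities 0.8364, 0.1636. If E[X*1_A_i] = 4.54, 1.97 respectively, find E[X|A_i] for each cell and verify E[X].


For each cell A_i: E[X|A_i] = E[X*1_A_i] / P(A_i)
Step 1: E[X|A_1] = 4.54 / 0.8364 = 5.428025
Step 2: E[X|A_2] = 1.97 / 0.1636 = 12.041565
Verification: E[X] = sum E[X*1_A_i] = 4.54 + 1.97 = 6.51


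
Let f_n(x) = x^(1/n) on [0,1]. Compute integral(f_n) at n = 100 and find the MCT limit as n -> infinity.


At n = 100: f_100(x) = x^(1/100).
Step 1: integral(x^(1/100), 0, 1) = [x^(1/100+1) / (1/100+1)] from 0 to 1
     = 1 / (1/100 + 1) = 1 / ((100+1)/100) = 100/(100+1)
     = 100/101 = 0.990099
Step 2: As n -> infinity, f_n(x) = x^(1/n) -> 1 for x in (0,1], and f_n is increasing in n.
By MCT, lim_n integral(f_n) = integral(lim_n f_n) = integral(1, 0, 1) = 1.
Step 3: Verify convergence: 100/101 = 0.990099 -> 1


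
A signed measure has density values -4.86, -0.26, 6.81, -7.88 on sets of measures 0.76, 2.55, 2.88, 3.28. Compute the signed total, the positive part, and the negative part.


Step 1: Compute signed measure on each set:
  Set 1: -4.86 * 0.76 = -3.6936
  Set 2: -0.26 * 2.55 = -0.663
  Set 3: 6.81 * 2.88 = 19.6128
  Set 4: -7.88 * 3.28 = -25.8464
Step 2: Total signed measure = (-3.6936) + (-0.663) + (19.6128) + (-25.8464)
     = -10.5902
Step 3: Positive part mu+(X) = sum of positive contributions = 19.6128
Step 4: Negative part mu-(X) = |sum of negative contributions| = 30.203


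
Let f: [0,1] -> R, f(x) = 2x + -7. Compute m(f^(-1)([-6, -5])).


f^(-1)([-6, -5]) = {x : -6 <= 2x + -7 <= -5}
Solving: (-6 - -7)/2 <= x <= (-5 - -7)/2
= [0.5, 1]
Intersecting with [0,1]: [0.5, 1]
Measure = 1 - 0.5 = 0.5


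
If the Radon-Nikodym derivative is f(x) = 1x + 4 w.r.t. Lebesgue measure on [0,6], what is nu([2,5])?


nu(A) = integral_A (dnu/dmu) dmu = integral_2^5 (1x + 4) dx
Step 1: Antiderivative F(x) = (1/2)x^2 + 4x
Step 2: F(5) = (1/2)*5^2 + 4*5 = 12.5 + 20 = 32.5
Step 3: F(2) = (1/2)*2^2 + 4*2 = 2 + 8 = 10
Step 4: nu([2,5]) = F(5) - F(2) = 32.5 - 10 = 22.5


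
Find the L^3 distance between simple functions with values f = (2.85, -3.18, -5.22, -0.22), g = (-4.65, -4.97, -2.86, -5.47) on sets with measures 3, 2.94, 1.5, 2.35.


Step 1: Compute differences f_i - g_i:
  2.85 - -4.65 = 7.5
  -3.18 - -4.97 = 1.79
  -5.22 - -2.86 = -2.36
  -0.22 - -5.47 = 5.25
Step 2: Compute |diff|^3 * measure for each set:
  |7.5|^3 * 3 = 421.875 * 3 = 1265.625
  |1.79|^3 * 2.94 = 5.735339 * 2.94 = 16.861897
  |-2.36|^3 * 1.5 = 13.144256 * 1.5 = 19.716384
  |5.25|^3 * 2.35 = 144.703125 * 2.35 = 340.052344
Step 3: Sum = 1642.255624
Step 4: ||f-g||_3 = (1642.255624)^(1/3) = 11.798141


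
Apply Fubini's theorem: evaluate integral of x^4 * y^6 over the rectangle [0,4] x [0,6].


By Fubini's theorem, the double integral factors as a product of single integrals:
Step 1: integral_0^4 x^4 dx = [x^5/5] from 0 to 4
     = 4^5/5 = 204.8
Step 2: integral_0^6 y^6 dy = [y^7/7] from 0 to 6
     = 6^7/7 = 39990.857143
Step 3: Double integral = 204.8 * 39990.857143 = 8.190128e+06


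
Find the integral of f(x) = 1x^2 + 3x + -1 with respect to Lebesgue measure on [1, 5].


The Lebesgue integral of a Riemann-integrable function agrees with the Riemann integral.
Antiderivative F(x) = (1/3)x^3 + (3/2)x^2 + -1x
F(5) = (1/3)*5^3 + (3/2)*5^2 + -1*5
     = (1/3)*125 + (3/2)*25 + -1*5
     = 41.666667 + 37.5 + -5
     = 74.166667
F(1) = 0.833333
Integral = F(5) - F(1) = 74.166667 - 0.833333 = 73.333333


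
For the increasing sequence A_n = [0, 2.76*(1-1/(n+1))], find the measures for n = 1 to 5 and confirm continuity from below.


By continuity of measure from below: if A_n increases to A, then m(A_n) -> m(A).
Here A = [0, 2.76], so m(A) = 2.76
Step 1: a_1 = 2.76*(1 - 1/2) = 1.38, m(A_1) = 1.38
Step 2: a_2 = 2.76*(1 - 1/3) = 1.84, m(A_2) = 1.84
Step 3: a_3 = 2.76*(1 - 1/4) = 2.07, m(A_3) = 2.07
Step 4: a_4 = 2.76*(1 - 1/5) = 2.208, m(A_4) = 2.208
Step 5: a_5 = 2.76*(1 - 1/6) = 2.3, m(A_5) = 2.3
Limit: m(A_n) -> m([0,2.76]) = 2.76


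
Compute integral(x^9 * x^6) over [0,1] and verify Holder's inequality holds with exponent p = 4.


Step 1: Exact integral of f*g = integral(x^15, 0, 1) = 1/16
     = 0.0625
Step 2: Holder bound with p=4, q=1.333333:
  ||f||_p = (integral x^36 dx)^(1/4) = (1/37)^(1/4) = 0.405461
  ||g||_q = (integral x^8 dx)^(1/1.333333) = (1/9)^(1/1.333333) = 0.19245
Step 3: Holder bound = ||f||_p * ||g||_q = 0.405461 * 0.19245 = 0.078031
Verification: 0.0625 <= 0.078031 (Holder holds)


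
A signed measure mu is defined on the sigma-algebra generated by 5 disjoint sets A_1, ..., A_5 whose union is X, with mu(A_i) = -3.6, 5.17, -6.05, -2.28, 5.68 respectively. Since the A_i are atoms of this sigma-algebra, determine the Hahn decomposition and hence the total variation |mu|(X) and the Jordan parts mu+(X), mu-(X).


Step 1: Every measurable set is a union of atoms (the cells / points), so a Hahn decomposition is
  obtained by grouping atoms by sign: P = union of atoms with mu > 0, N = union of the remaining atoms.
  Atoms in P (indices): 2, 5;  atoms in N (indices): 1, 3, 4
  Positive values: 5.17, 5.68
  Negative values: -3.6, -6.05, -2.28
Step 2: mu+(X) = mu(P) = sum of positive atom values = 10.85
Step 3: mu-(X) = -mu(N) = sum of |negative atom values| = 11.93
Step 4: |mu|(X) = mu+(X) + mu-(X) = 10.85 + 11.93 = 22.78


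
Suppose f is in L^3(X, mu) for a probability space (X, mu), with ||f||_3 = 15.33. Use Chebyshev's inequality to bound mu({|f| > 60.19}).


Chebyshev/Markov inequality: mu(|f| > eps) <= (||f||_p / eps)^p
Step 1: ||f||_3 / eps = 15.33 / 60.19 = 0.254693
Step 2: Raise to power p = 3:
  (0.254693)^3 = 0.016522
Step 3: Therefore mu(|f| > 60.19) <= 0.016522


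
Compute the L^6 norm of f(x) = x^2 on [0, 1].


Step 1: ||f||_6 = (integral_0^1 |x^2|^6 dx)^(1/6)
     = (integral_0^1 x^12 dx)^(1/6)
Step 2: integral_0^1 x^12 dx = [x^13/(13)] from 0 to 1 = 1^13/13
     = 1/13 = 0.076923
Step 3: ||f||_6 = (0.076923)^(1/6) = 0.652143


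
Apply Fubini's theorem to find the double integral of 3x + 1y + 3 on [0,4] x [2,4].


By Fubini, integrate in x first, then y.
Step 1: Fix y, integrate over x in [0,4]:
  integral(3x + 1y + 3, x=0..4)
  = 3*(4^2 - 0^2)/2 + (1y + 3)*(4 - 0)
  = 24 + (1y + 3)*4
  = 24 + 4y + 12
  = 36 + 4y
Step 2: Integrate over y in [2,4]:
  integral(36 + 4y, y=2..4)
  = 36*2 + 4*(4^2 - 2^2)/2
  = 72 + 24
  = 96


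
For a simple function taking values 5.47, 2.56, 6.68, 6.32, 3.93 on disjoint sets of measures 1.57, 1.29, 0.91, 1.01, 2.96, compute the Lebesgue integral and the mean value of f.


Step 1: Integral = sum(value_i * measure_i)
= 5.47*1.57 + 2.56*1.29 + 6.68*0.91 + 6.32*1.01 + 3.93*2.96
= 8.5879 + 3.3024 + 6.0788 + 6.3832 + 11.6328
= 35.9851
Step 2: Total measure of domain = 1.57 + 1.29 + 0.91 + 1.01 + 2.96 = 7.74
Step 3: Average value = 35.9851 / 7.74 = 4.649238


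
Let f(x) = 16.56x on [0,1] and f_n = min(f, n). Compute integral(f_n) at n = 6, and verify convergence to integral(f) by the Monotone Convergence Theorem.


f(x) = 16.56x on [0,1]; f_n(x) = min(16.56x, n). At n = 6:
Step 1: f(x) reaches 6 at x = 6/16.56 = 0.362319
Step 2: integral(f_6) = integral(16.56x, 0, 0.362319) + integral(6, 0.362319, 1)
       = 16.56*0.362319^2/2 + 6*(1 - 0.362319)
       = 1.086957 + 3.826087
       = 4.913043
Step 3: As n -> infinity, f_n increases to f, so by MCT integral(f_n) -> integral(f) = 16.56/2 = 8.28.
Convergence: integral(f_6) = 4.913043 -> 8.28 as n -> infinity


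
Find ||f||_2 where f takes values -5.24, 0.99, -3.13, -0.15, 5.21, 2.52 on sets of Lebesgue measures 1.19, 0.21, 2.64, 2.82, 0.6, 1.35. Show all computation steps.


Step 1: Compute |f_i|^2 for each value:
  |-5.24|^2 = 27.4576
  |0.99|^2 = 0.9801
  |-3.13|^2 = 9.7969
  |-0.15|^2 = 0.0225
  |5.21|^2 = 27.1441
  |2.52|^2 = 6.3504
Step 2: Multiply by measures and sum:
  27.4576 * 1.19 = 32.674544
  0.9801 * 0.21 = 0.205821
  9.7969 * 2.64 = 25.863816
  0.0225 * 2.82 = 0.06345
  27.1441 * 0.6 = 16.28646
  6.3504 * 1.35 = 8.57304
Sum = 32.674544 + 0.205821 + 25.863816 + 0.06345 + 16.28646 + 8.57304 = 83.667131
Step 3: Take the p-th root:
||f||_2 = (83.667131)^(1/2) = 9.146974


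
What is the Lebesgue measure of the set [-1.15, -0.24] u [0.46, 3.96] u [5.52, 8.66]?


For pairwise disjoint intervals, m(union) = sum of lengths.
= (-0.24 - -1.15) + (3.96 - 0.46) + (8.66 - 5.52)
= 0.91 + 3.5 + 3.14
= 7.55


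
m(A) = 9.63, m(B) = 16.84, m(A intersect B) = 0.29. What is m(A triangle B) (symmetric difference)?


m(A Delta B) = m(A) + m(B) - 2*m(A n B)
= 9.63 + 16.84 - 2*0.29
= 9.63 + 16.84 - 0.58
= 25.89


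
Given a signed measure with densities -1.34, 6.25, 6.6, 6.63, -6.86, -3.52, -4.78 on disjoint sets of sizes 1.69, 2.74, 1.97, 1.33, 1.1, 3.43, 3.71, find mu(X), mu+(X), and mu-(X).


Step 1: Compute signed measure on each set:
  Set 1: -1.34 * 1.69 = -2.2646
  Set 2: 6.25 * 2.74 = 17.125
  Set 3: 6.6 * 1.97 = 13.002
  Set 4: 6.63 * 1.33 = 8.8179
  Set 5: -6.86 * 1.1 = -7.546
  Set 6: -3.52 * 3.43 = -12.0736
  Set 7: -4.78 * 3.71 = -17.7338
Step 2: Total signed measure = (-2.2646) + (17.125) + (13.002) + (8.8179) + (-7.546) + (-12.0736) + (-17.7338)
     = -0.6731
Step 3: Positive part mu+(X) = sum of positive contributions = 38.9449
Step 4: Negative part mu-(X) = |sum of negative contributions| = 39.618


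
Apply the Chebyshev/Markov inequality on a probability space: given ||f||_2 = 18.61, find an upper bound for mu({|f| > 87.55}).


Chebyshev/Markov inequality: mu(|f| > eps) <= (||f||_p / eps)^p
Step 1: ||f||_2 / eps = 18.61 / 87.55 = 0.212564
Step 2: Raise to power p = 2:
  (0.212564)^2 = 0.045184
Step 3: Therefore mu(|f| > 87.55) <= 0.045184


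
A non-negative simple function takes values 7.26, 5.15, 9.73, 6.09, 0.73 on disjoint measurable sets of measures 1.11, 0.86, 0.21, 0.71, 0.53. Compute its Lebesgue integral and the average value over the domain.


Step 1: Integral = sum(value_i * measure_i)
= 7.26*1.11 + 5.15*0.86 + 9.73*0.21 + 6.09*0.71 + 0.73*0.53
= 8.0586 + 4.429 + 2.0433 + 4.3239 + 0.3869
= 19.2417
Step 2: Total measure of domain = 1.11 + 0.86 + 0.21 + 0.71 + 0.53 = 3.42
Step 3: Average value = 19.2417 / 3.42 = 5.626228


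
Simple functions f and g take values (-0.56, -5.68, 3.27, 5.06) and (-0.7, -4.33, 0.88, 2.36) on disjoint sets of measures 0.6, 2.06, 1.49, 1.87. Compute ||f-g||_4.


Step 1: Compute differences f_i - g_i:
  -0.56 - -0.7 = 0.14
  -5.68 - -4.33 = -1.35
  3.27 - 0.88 = 2.39
  5.06 - 2.36 = 2.7
Step 2: Compute |diff|^4 * measure for each set:
  |0.14|^4 * 0.6 = 3.841600e-04 * 0.6 = 2.304960e-04
  |-1.35|^4 * 2.06 = 3.321506 * 2.06 = 6.842303
  |2.39|^4 * 1.49 = 32.628086 * 1.49 = 48.615849
  |2.7|^4 * 1.87 = 53.1441 * 1.87 = 99.379467
Step 3: Sum = 154.837849
Step 4: ||f-g||_4 = (154.837849)^(1/4) = 3.527518


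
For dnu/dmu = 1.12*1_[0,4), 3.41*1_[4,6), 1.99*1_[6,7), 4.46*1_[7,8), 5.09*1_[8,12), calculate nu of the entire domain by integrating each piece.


Integrate each piece of the Radon-Nikodym derivative:
Step 1: integral_0^4 1.12 dx = 1.12*(4-0) = 1.12*4 = 4.48
Step 2: integral_4^6 3.41 dx = 3.41*(6-4) = 3.41*2 = 6.82
Step 3: integral_6^7 1.99 dx = 1.99*(7-6) = 1.99*1 = 1.99
Step 4: integral_7^8 4.46 dx = 4.46*(8-7) = 4.46*1 = 4.46
Step 5: integral_8^12 5.09 dx = 5.09*(12-8) = 5.09*4 = 20.36
Total: 4.48 + 6.82 + 1.99 + 4.46 + 20.36 = 38.11


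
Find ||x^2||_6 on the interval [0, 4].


Step 1: ||f||_6 = (integral_0^4 |x^2|^6 dx)^(1/6)
     = (integral_0^4 x^12 dx)^(1/6)
Step 2: integral_0^4 x^12 dx = [x^13/(13)] from 0 to 4 = 4^13/13
     = 67108864/13 = 5.162220e+06
Step 3: ||f||_6 = (5.162220e+06)^(1/6) = 13.146377


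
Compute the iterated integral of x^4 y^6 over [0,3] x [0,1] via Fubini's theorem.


By Fubini's theorem, the double integral factors as a product of single integrals:
Step 1: integral_0^3 x^4 dx = [x^5/5] from 0 to 3
     = 3^5/5 = 48.6
Step 2: integral_0^1 y^6 dy = [y^7/7] from 0 to 1
     = 1^7/7 = 0.142857
Step 3: Double integral = 48.6 * 0.142857 = 6.942857


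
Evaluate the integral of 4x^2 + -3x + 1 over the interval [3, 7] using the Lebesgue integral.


The Lebesgue integral of a Riemann-integrable function agrees with the Riemann integral.
Antiderivative F(x) = (4/3)x^3 + (-3/2)x^2 + 1x
F(7) = (4/3)*7^3 + (-3/2)*7^2 + 1*7
     = (4/3)*343 + (-3/2)*49 + 1*7
     = 457.333333 + -73.5 + 7
     = 390.833333
F(3) = 25.5
Integral = F(7) - F(3) = 390.833333 - 25.5 = 365.333333


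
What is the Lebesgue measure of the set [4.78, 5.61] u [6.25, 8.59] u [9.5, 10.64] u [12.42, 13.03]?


For pairwise disjoint intervals, m(union) = sum of lengths.
= (5.61 - 4.78) + (8.59 - 6.25) + (10.64 - 9.5) + (13.03 - 12.42)
= 0.83 + 2.34 + 1.14 + 0.61
= 4.92


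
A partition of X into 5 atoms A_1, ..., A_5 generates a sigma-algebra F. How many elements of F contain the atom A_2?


Each element of F is a union of some subset S of the 5 atoms.
The element contains A_2 iff A_2 is in S.
So we count subsets S of {A_1,...,A_5} with A_2 in S: choose freely among the other 4 atoms.
Count = 2^(5-1) = 2^4 = 16.


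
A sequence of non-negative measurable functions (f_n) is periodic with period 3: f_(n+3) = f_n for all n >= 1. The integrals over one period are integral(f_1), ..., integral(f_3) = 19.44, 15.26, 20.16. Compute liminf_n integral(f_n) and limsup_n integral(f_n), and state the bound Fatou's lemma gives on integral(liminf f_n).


The sequence (integral(f_n)) is periodic with period 3, repeating the values 19.44, 15.26, 20.16 indefinitely.
Step 1: For a periodic sequence, every tail (a_m, a_(m+1), ...) contains all 3 period values infinitely often.
Step 2: Hence inf of every tail = min of the period values = min(19.44, 15.26, 20.16) = 15.26.
        liminf_n integral(f_n) = sup over m of (inf of tail from m) = 15.26.
Step 3: Similarly sup of every tail = max of the period values = 20.16.
        limsup_n integral(f_n) = 20.16.
Step 4: Fatou's lemma: integral(liminf_n f_n) <= liminf_n integral(f_n) = 15.26.
        So the integral of the pointwise liminf is at most 15.26.


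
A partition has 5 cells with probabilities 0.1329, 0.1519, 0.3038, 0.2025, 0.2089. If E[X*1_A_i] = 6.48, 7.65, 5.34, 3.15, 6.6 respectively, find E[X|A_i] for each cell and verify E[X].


For each cell A_i: E[X|A_i] = E[X*1_A_i] / P(A_i)
Step 1: E[X|A_1] = 6.48 / 0.1329 = 48.758465
Step 2: E[X|A_2] = 7.65 / 0.1519 = 50.36208
Step 3: E[X|A_3] = 5.34 / 0.3038 = 17.577354
Step 4: E[X|A_4] = 3.15 / 0.2025 = 15.555556
Step 5: E[X|A_5] = 6.6 / 0.2089 = 31.594064
Verification: E[X] = sum E[X*1_A_i] = 6.48 + 7.65 + 5.34 + 3.15 + 6.6 = 29.22
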